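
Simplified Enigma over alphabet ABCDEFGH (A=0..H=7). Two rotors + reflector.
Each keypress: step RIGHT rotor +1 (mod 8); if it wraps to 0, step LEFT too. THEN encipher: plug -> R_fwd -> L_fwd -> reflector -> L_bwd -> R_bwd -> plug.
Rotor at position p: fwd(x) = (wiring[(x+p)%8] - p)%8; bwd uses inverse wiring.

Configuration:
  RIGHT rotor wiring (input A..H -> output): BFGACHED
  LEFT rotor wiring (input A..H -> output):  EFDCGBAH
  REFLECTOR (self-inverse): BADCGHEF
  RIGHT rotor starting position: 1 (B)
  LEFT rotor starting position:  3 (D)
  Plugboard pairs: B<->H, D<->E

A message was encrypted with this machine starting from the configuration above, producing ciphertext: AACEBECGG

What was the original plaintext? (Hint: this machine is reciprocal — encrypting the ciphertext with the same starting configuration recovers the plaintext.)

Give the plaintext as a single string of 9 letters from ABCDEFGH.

Char 1 ('A'): step: R->2, L=3; A->plug->A->R->E->L->E->refl->G->L'->C->R'->E->plug->D
Char 2 ('A'): step: R->3, L=3; A->plug->A->R->F->L->B->refl->A->L'->H->R'->B->plug->H
Char 3 ('C'): step: R->4, L=3; C->plug->C->R->A->L->H->refl->F->L'->D->R'->B->plug->H
Char 4 ('E'): step: R->5, L=3; E->plug->D->R->E->L->E->refl->G->L'->C->R'->A->plug->A
Char 5 ('B'): step: R->6, L=3; B->plug->H->R->B->L->D->refl->C->L'->G->R'->A->plug->A
Char 6 ('E'): step: R->7, L=3; E->plug->D->R->H->L->A->refl->B->L'->F->R'->H->plug->B
Char 7 ('C'): step: R->0, L->4 (L advanced); C->plug->C->R->G->L->H->refl->F->L'->B->R'->A->plug->A
Char 8 ('G'): step: R->1, L=4; G->plug->G->R->C->L->E->refl->G->L'->H->R'->C->plug->C
Char 9 ('G'): step: R->2, L=4; G->plug->G->R->H->L->G->refl->E->L'->C->R'->E->plug->D

Answer: DHHAABACD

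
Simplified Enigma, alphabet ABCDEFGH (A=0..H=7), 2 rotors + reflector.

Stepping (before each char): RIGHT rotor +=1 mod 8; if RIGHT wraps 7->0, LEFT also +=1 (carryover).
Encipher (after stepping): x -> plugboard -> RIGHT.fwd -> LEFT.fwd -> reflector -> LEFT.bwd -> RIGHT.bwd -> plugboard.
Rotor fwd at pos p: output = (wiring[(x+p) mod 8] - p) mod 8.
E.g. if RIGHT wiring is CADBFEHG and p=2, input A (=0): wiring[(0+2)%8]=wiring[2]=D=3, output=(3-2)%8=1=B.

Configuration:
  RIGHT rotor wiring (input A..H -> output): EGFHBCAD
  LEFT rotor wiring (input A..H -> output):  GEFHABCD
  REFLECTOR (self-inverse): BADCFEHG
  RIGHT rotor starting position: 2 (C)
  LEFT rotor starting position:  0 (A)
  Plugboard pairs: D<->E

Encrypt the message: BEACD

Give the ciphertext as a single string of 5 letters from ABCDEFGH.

Char 1 ('B'): step: R->3, L=0; B->plug->B->R->G->L->C->refl->D->L'->H->R'->C->plug->C
Char 2 ('E'): step: R->4, L=0; E->plug->D->R->H->L->D->refl->C->L'->G->R'->B->plug->B
Char 3 ('A'): step: R->5, L=0; A->plug->A->R->F->L->B->refl->A->L'->E->R'->H->plug->H
Char 4 ('C'): step: R->6, L=0; C->plug->C->R->G->L->C->refl->D->L'->H->R'->E->plug->D
Char 5 ('D'): step: R->7, L=0; D->plug->E->R->A->L->G->refl->H->L'->D->R'->G->plug->G

Answer: CBHDG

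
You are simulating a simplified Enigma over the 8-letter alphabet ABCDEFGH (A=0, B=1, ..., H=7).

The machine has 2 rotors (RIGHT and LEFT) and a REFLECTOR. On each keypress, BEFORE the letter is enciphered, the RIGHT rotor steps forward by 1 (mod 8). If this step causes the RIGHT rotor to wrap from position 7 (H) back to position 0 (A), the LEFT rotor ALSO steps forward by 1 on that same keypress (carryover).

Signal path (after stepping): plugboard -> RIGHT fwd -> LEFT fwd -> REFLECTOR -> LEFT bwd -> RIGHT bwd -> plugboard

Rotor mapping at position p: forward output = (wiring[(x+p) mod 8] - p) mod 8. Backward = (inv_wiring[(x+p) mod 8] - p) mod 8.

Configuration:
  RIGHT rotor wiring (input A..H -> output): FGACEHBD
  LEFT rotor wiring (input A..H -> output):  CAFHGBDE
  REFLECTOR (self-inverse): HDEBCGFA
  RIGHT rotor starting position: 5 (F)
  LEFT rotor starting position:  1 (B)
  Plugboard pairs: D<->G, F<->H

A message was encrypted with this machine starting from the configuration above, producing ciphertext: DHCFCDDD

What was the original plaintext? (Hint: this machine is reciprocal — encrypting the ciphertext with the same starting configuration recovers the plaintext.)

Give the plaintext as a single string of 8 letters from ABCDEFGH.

Char 1 ('D'): step: R->6, L=1; D->plug->G->R->G->L->D->refl->B->L'->H->R'->C->plug->C
Char 2 ('H'): step: R->7, L=1; H->plug->F->R->F->L->C->refl->E->L'->B->R'->D->plug->G
Char 3 ('C'): step: R->0, L->2 (L advanced); C->plug->C->R->A->L->D->refl->B->L'->E->R'->E->plug->E
Char 4 ('F'): step: R->1, L=2; F->plug->H->R->E->L->B->refl->D->L'->A->R'->F->plug->H
Char 5 ('C'): step: R->2, L=2; C->plug->C->R->C->L->E->refl->C->L'->F->R'->D->plug->G
Char 6 ('D'): step: R->3, L=2; D->plug->G->R->D->L->H->refl->A->L'->G->R'->D->plug->G
Char 7 ('D'): step: R->4, L=2; D->plug->G->R->E->L->B->refl->D->L'->A->R'->A->plug->A
Char 8 ('D'): step: R->5, L=2; D->plug->G->R->F->L->C->refl->E->L'->C->R'->A->plug->A

Answer: CGEHGGAA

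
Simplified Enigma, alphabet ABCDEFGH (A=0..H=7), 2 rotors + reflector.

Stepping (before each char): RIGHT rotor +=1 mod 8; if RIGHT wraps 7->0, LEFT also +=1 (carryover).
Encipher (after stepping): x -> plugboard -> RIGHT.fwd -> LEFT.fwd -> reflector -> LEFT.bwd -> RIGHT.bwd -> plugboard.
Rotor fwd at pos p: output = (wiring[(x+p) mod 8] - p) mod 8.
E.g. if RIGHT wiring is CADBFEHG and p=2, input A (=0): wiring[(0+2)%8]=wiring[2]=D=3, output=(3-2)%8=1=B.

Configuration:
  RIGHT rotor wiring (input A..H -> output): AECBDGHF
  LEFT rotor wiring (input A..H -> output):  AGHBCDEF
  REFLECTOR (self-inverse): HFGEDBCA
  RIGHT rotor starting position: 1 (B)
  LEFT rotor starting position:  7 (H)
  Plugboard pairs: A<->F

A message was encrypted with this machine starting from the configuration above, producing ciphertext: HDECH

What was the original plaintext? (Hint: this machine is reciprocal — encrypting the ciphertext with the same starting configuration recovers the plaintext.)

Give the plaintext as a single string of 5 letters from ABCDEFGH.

Char 1 ('H'): step: R->2, L=7; H->plug->H->R->C->L->H->refl->A->L'->D->R'->F->plug->A
Char 2 ('D'): step: R->3, L=7; D->plug->D->R->E->L->C->refl->G->L'->A->R'->B->plug->B
Char 3 ('E'): step: R->4, L=7; E->plug->E->R->E->L->C->refl->G->L'->A->R'->F->plug->A
Char 4 ('C'): step: R->5, L=7; C->plug->C->R->A->L->G->refl->C->L'->E->R'->G->plug->G
Char 5 ('H'): step: R->6, L=7; H->plug->H->R->A->L->G->refl->C->L'->E->R'->E->plug->E

Answer: ABAGE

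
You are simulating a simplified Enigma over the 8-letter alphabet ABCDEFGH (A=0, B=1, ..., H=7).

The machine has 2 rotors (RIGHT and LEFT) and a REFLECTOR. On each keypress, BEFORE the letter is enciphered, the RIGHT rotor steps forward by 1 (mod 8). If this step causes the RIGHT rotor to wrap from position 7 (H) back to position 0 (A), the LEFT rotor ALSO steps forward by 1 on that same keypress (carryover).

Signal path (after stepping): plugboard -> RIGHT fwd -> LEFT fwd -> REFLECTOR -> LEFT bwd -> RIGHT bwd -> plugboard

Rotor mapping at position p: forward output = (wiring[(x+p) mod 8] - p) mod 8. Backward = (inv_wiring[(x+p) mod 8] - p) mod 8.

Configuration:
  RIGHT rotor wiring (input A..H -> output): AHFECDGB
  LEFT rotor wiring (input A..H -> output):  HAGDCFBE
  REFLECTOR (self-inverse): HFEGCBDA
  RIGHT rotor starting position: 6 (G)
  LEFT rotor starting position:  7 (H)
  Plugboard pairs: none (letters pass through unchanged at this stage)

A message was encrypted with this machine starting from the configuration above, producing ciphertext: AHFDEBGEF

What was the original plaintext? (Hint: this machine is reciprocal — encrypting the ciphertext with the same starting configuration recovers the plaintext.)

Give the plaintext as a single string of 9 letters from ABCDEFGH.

Char 1 ('A'): step: R->7, L=7; A->plug->A->R->C->L->B->refl->F->L'->A->R'->C->plug->C
Char 2 ('H'): step: R->0, L->0 (L advanced); H->plug->H->R->B->L->A->refl->H->L'->A->R'->A->plug->A
Char 3 ('F'): step: R->1, L=0; F->plug->F->R->F->L->F->refl->B->L'->G->R'->A->plug->A
Char 4 ('D'): step: R->2, L=0; D->plug->D->R->B->L->A->refl->H->L'->A->R'->C->plug->C
Char 5 ('E'): step: R->3, L=0; E->plug->E->R->G->L->B->refl->F->L'->F->R'->F->plug->F
Char 6 ('B'): step: R->4, L=0; B->plug->B->R->H->L->E->refl->C->L'->E->R'->E->plug->E
Char 7 ('G'): step: R->5, L=0; G->plug->G->R->H->L->E->refl->C->L'->E->R'->C->plug->C
Char 8 ('E'): step: R->6, L=0; E->plug->E->R->H->L->E->refl->C->L'->E->R'->G->plug->G
Char 9 ('F'): step: R->7, L=0; F->plug->F->R->D->L->D->refl->G->L'->C->R'->A->plug->A

Answer: CAACFECGA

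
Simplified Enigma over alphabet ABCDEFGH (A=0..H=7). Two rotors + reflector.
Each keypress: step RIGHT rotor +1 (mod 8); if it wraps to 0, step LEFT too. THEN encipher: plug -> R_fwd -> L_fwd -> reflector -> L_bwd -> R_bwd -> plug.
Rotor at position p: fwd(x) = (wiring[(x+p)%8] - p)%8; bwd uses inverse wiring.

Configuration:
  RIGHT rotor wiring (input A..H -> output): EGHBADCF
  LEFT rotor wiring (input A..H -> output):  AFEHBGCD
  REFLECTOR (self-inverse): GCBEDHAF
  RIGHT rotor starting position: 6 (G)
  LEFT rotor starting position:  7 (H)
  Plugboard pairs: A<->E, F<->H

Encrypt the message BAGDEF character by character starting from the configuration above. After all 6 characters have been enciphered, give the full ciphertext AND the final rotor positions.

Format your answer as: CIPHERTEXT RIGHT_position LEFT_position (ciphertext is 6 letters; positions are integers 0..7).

Answer: HFBHFA 4 0

Derivation:
Char 1 ('B'): step: R->7, L=7; B->plug->B->R->F->L->C->refl->B->L'->B->R'->F->plug->H
Char 2 ('A'): step: R->0, L->0 (L advanced); A->plug->E->R->A->L->A->refl->G->L'->F->R'->H->plug->F
Char 3 ('G'): step: R->1, L=0; G->plug->G->R->E->L->B->refl->C->L'->G->R'->B->plug->B
Char 4 ('D'): step: R->2, L=0; D->plug->D->R->B->L->F->refl->H->L'->D->R'->F->plug->H
Char 5 ('E'): step: R->3, L=0; E->plug->A->R->G->L->C->refl->B->L'->E->R'->H->plug->F
Char 6 ('F'): step: R->4, L=0; F->plug->H->R->F->L->G->refl->A->L'->A->R'->E->plug->A
Final: ciphertext=HFBHFA, RIGHT=4, LEFT=0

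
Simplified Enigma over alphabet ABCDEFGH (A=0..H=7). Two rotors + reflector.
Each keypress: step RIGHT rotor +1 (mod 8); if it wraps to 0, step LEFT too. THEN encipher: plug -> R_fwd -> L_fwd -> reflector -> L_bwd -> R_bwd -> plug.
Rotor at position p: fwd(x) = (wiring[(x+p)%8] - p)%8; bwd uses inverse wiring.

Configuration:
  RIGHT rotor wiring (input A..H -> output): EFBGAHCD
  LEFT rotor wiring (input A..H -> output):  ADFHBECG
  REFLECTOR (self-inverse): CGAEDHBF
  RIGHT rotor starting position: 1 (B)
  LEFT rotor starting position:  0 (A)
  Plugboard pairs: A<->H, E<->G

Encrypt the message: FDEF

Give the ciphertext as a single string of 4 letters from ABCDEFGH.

Char 1 ('F'): step: R->2, L=0; F->plug->F->R->B->L->D->refl->E->L'->F->R'->D->plug->D
Char 2 ('D'): step: R->3, L=0; D->plug->D->R->H->L->G->refl->B->L'->E->R'->C->plug->C
Char 3 ('E'): step: R->4, L=0; E->plug->G->R->F->L->E->refl->D->L'->B->R'->F->plug->F
Char 4 ('F'): step: R->5, L=0; F->plug->F->R->E->L->B->refl->G->L'->H->R'->D->plug->D

Answer: DCFD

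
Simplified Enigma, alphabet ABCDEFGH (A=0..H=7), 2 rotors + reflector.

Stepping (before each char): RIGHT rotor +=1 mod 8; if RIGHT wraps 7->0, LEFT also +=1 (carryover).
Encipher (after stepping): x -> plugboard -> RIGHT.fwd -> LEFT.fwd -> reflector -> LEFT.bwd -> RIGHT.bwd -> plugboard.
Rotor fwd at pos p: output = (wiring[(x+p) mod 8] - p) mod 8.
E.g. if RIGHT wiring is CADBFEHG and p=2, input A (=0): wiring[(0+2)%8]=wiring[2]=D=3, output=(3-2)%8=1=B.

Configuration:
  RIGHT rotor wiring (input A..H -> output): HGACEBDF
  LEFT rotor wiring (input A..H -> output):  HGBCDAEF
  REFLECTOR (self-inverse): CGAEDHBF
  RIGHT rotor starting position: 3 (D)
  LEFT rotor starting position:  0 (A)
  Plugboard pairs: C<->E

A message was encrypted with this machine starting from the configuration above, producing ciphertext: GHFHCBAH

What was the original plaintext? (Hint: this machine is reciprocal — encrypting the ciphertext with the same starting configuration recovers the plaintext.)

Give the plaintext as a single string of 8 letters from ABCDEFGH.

Char 1 ('G'): step: R->4, L=0; G->plug->G->R->E->L->D->refl->E->L'->G->R'->H->plug->H
Char 2 ('H'): step: R->5, L=0; H->plug->H->R->H->L->F->refl->H->L'->A->R'->C->plug->E
Char 3 ('F'): step: R->6, L=0; F->plug->F->R->E->L->D->refl->E->L'->G->R'->G->plug->G
Char 4 ('H'): step: R->7, L=0; H->plug->H->R->E->L->D->refl->E->L'->G->R'->A->plug->A
Char 5 ('C'): step: R->0, L->1 (L advanced); C->plug->E->R->E->L->H->refl->F->L'->A->R'->C->plug->E
Char 6 ('B'): step: R->1, L=1; B->plug->B->R->H->L->G->refl->B->L'->C->R'->F->plug->F
Char 7 ('A'): step: R->2, L=1; A->plug->A->R->G->L->E->refl->D->L'->F->R'->G->plug->G
Char 8 ('H'): step: R->3, L=1; H->plug->H->R->F->L->D->refl->E->L'->G->R'->C->plug->E

Answer: HEGAEFGE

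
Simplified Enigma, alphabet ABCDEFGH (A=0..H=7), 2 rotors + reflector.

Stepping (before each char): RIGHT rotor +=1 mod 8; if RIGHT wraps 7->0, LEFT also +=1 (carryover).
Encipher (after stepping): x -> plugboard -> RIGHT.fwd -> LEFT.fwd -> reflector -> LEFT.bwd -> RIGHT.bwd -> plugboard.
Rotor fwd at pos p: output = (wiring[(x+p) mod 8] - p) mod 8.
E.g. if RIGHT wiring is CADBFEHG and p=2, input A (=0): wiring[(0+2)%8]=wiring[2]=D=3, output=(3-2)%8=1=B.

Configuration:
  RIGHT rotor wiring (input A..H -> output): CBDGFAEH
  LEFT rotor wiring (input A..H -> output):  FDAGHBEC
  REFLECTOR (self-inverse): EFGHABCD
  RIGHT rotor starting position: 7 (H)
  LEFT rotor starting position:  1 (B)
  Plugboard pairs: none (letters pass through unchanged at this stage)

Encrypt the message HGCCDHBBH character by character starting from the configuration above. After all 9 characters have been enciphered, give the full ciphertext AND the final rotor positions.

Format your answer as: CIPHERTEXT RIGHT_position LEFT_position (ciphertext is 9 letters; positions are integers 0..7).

Answer: AFDDEEEFC 0 3

Derivation:
Char 1 ('H'): step: R->0, L->2 (L advanced); H->plug->H->R->H->L->B->refl->F->L'->C->R'->A->plug->A
Char 2 ('G'): step: R->1, L=2; G->plug->G->R->G->L->D->refl->H->L'->D->R'->F->plug->F
Char 3 ('C'): step: R->2, L=2; C->plug->C->R->D->L->H->refl->D->L'->G->R'->D->plug->D
Char 4 ('C'): step: R->3, L=2; C->plug->C->R->F->L->A->refl->E->L'->B->R'->D->plug->D
Char 5 ('D'): step: R->4, L=2; D->plug->D->R->D->L->H->refl->D->L'->G->R'->E->plug->E
Char 6 ('H'): step: R->5, L=2; H->plug->H->R->A->L->G->refl->C->L'->E->R'->E->plug->E
Char 7 ('B'): step: R->6, L=2; B->plug->B->R->B->L->E->refl->A->L'->F->R'->E->plug->E
Char 8 ('B'): step: R->7, L=2; B->plug->B->R->D->L->H->refl->D->L'->G->R'->F->plug->F
Char 9 ('H'): step: R->0, L->3 (L advanced); H->plug->H->R->H->L->F->refl->B->L'->D->R'->C->plug->C
Final: ciphertext=AFDDEEEFC, RIGHT=0, LEFT=3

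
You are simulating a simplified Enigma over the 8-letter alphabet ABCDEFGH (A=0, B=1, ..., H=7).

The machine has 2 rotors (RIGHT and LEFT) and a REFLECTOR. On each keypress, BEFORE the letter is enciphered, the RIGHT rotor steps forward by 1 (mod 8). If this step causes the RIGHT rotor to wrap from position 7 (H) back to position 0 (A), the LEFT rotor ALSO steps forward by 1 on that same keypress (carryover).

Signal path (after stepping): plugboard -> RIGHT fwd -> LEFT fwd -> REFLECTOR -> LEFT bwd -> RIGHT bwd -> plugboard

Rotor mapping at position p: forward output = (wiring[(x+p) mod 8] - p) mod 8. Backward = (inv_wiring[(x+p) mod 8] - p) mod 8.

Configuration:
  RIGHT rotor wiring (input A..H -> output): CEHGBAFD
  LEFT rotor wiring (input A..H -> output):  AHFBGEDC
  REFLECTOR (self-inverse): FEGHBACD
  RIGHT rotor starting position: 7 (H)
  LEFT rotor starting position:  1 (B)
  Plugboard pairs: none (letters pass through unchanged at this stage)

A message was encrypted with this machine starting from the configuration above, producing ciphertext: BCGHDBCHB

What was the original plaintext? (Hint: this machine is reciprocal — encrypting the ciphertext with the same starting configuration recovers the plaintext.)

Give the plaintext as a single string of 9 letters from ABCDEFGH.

Answer: AEFDAGHBE

Derivation:
Char 1 ('B'): step: R->0, L->2 (L advanced); B->plug->B->R->E->L->B->refl->E->L'->C->R'->A->plug->A
Char 2 ('C'): step: R->1, L=2; C->plug->C->R->F->L->A->refl->F->L'->H->R'->E->plug->E
Char 3 ('G'): step: R->2, L=2; G->plug->G->R->A->L->D->refl->H->L'->B->R'->F->plug->F
Char 4 ('H'): step: R->3, L=2; H->plug->H->R->E->L->B->refl->E->L'->C->R'->D->plug->D
Char 5 ('D'): step: R->4, L=2; D->plug->D->R->H->L->F->refl->A->L'->F->R'->A->plug->A
Char 6 ('B'): step: R->5, L=2; B->plug->B->R->A->L->D->refl->H->L'->B->R'->G->plug->G
Char 7 ('C'): step: R->6, L=2; C->plug->C->R->E->L->B->refl->E->L'->C->R'->H->plug->H
Char 8 ('H'): step: R->7, L=2; H->plug->H->R->G->L->G->refl->C->L'->D->R'->B->plug->B
Char 9 ('B'): step: R->0, L->3 (L advanced); B->plug->B->R->E->L->H->refl->D->L'->B->R'->E->plug->E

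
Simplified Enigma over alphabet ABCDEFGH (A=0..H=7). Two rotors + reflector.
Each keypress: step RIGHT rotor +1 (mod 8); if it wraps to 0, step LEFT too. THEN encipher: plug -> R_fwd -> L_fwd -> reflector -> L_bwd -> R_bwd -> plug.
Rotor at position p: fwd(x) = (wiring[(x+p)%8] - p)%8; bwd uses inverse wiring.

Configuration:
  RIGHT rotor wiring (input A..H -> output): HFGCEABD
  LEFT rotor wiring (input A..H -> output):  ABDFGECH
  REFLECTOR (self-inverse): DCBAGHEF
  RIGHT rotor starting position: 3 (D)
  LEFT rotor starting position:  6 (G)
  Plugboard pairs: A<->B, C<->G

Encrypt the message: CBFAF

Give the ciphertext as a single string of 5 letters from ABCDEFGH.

Answer: FGADB

Derivation:
Char 1 ('C'): step: R->4, L=6; C->plug->G->R->C->L->C->refl->B->L'->B->R'->F->plug->F
Char 2 ('B'): step: R->5, L=6; B->plug->A->R->D->L->D->refl->A->L'->G->R'->C->plug->G
Char 3 ('F'): step: R->6, L=6; F->plug->F->R->E->L->F->refl->H->L'->F->R'->B->plug->A
Char 4 ('A'): step: R->7, L=6; A->plug->B->R->A->L->E->refl->G->L'->H->R'->D->plug->D
Char 5 ('F'): step: R->0, L->7 (L advanced); F->plug->F->R->A->L->A->refl->D->L'->H->R'->A->plug->B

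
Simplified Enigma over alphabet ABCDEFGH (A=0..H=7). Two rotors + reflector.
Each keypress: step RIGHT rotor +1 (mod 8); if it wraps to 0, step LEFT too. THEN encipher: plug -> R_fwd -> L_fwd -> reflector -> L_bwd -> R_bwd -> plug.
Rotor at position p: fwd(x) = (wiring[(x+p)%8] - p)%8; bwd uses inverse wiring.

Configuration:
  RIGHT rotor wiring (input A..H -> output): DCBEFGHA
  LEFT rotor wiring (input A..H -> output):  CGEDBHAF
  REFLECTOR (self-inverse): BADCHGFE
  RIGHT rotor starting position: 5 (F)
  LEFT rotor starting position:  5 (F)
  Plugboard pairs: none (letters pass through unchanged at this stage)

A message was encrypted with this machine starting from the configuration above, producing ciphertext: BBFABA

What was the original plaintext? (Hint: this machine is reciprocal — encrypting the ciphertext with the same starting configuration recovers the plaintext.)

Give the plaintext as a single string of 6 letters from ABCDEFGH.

Answer: DDHHGB

Derivation:
Char 1 ('B'): step: R->6, L=5; B->plug->B->R->C->L->A->refl->B->L'->E->R'->D->plug->D
Char 2 ('B'): step: R->7, L=5; B->plug->B->R->E->L->B->refl->A->L'->C->R'->D->plug->D
Char 3 ('F'): step: R->0, L->6 (L advanced); F->plug->F->R->G->L->D->refl->C->L'->A->R'->H->plug->H
Char 4 ('A'): step: R->1, L=6; A->plug->A->R->B->L->H->refl->E->L'->C->R'->H->plug->H
Char 5 ('B'): step: R->2, L=6; B->plug->B->R->C->L->E->refl->H->L'->B->R'->G->plug->G
Char 6 ('A'): step: R->3, L=6; A->plug->A->R->B->L->H->refl->E->L'->C->R'->B->plug->B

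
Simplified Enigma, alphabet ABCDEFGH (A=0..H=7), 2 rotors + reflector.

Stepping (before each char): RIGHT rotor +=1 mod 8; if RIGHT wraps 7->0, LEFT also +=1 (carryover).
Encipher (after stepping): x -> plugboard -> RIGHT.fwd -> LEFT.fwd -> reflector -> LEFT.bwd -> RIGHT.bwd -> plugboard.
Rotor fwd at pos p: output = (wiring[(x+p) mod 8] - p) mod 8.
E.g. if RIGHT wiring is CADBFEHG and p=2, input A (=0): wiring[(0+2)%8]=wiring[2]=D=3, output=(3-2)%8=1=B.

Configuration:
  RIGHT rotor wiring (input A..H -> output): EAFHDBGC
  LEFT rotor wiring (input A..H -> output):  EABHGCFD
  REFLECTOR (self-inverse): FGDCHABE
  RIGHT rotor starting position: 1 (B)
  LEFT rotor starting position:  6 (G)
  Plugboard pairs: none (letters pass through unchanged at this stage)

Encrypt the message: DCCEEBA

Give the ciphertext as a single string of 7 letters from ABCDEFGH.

Answer: FFBAAGF

Derivation:
Char 1 ('D'): step: R->2, L=6; D->plug->D->R->H->L->E->refl->H->L'->A->R'->F->plug->F
Char 2 ('C'): step: R->3, L=6; C->plug->C->R->G->L->A->refl->F->L'->B->R'->F->plug->F
Char 3 ('C'): step: R->4, L=6; C->plug->C->R->C->L->G->refl->B->L'->F->R'->B->plug->B
Char 4 ('E'): step: R->5, L=6; E->plug->E->R->D->L->C->refl->D->L'->E->R'->A->plug->A
Char 5 ('E'): step: R->6, L=6; E->plug->E->R->H->L->E->refl->H->L'->A->R'->A->plug->A
Char 6 ('B'): step: R->7, L=6; B->plug->B->R->F->L->B->refl->G->L'->C->R'->G->plug->G
Char 7 ('A'): step: R->0, L->7 (L advanced); A->plug->A->R->E->L->A->refl->F->L'->B->R'->F->plug->F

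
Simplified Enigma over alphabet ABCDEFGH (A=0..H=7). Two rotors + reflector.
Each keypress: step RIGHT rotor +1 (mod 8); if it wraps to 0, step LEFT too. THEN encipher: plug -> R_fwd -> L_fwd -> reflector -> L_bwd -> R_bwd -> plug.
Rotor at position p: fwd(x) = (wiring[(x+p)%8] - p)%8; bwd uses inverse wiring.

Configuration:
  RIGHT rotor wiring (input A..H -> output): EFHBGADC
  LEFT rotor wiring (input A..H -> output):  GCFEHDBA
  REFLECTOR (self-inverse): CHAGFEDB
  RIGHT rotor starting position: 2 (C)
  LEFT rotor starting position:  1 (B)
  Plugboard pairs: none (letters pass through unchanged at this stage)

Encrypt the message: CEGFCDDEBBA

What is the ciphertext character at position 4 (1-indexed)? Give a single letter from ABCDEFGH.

Char 1 ('C'): step: R->3, L=1; C->plug->C->R->F->L->A->refl->C->L'->E->R'->H->plug->H
Char 2 ('E'): step: R->4, L=1; E->plug->E->R->A->L->B->refl->H->L'->G->R'->D->plug->D
Char 3 ('G'): step: R->5, L=1; G->plug->G->R->E->L->C->refl->A->L'->F->R'->C->plug->C
Char 4 ('F'): step: R->6, L=1; F->plug->F->R->D->L->G->refl->D->L'->C->R'->H->plug->H

H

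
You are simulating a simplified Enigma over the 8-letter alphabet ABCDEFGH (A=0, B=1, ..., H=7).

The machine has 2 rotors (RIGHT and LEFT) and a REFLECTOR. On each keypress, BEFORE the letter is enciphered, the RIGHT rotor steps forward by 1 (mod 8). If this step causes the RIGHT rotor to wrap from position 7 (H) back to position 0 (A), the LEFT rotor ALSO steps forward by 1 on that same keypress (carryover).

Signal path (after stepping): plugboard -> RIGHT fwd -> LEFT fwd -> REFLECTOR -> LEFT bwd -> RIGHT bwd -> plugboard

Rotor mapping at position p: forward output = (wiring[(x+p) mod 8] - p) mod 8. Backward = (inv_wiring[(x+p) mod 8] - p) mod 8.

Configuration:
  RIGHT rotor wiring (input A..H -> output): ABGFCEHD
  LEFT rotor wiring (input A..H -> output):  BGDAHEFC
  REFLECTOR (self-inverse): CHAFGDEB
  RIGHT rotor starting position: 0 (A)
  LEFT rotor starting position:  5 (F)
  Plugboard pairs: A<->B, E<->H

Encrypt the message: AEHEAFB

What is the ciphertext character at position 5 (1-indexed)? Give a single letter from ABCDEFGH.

Char 1 ('A'): step: R->1, L=5; A->plug->B->R->F->L->G->refl->E->L'->D->R'->E->plug->H
Char 2 ('E'): step: R->2, L=5; E->plug->H->R->H->L->C->refl->A->L'->B->R'->F->plug->F
Char 3 ('H'): step: R->3, L=5; H->plug->E->R->A->L->H->refl->B->L'->E->R'->D->plug->D
Char 4 ('E'): step: R->4, L=5; E->plug->H->R->B->L->A->refl->C->L'->H->R'->D->plug->D
Char 5 ('A'): step: R->5, L=5; A->plug->B->R->C->L->F->refl->D->L'->G->R'->C->plug->C

C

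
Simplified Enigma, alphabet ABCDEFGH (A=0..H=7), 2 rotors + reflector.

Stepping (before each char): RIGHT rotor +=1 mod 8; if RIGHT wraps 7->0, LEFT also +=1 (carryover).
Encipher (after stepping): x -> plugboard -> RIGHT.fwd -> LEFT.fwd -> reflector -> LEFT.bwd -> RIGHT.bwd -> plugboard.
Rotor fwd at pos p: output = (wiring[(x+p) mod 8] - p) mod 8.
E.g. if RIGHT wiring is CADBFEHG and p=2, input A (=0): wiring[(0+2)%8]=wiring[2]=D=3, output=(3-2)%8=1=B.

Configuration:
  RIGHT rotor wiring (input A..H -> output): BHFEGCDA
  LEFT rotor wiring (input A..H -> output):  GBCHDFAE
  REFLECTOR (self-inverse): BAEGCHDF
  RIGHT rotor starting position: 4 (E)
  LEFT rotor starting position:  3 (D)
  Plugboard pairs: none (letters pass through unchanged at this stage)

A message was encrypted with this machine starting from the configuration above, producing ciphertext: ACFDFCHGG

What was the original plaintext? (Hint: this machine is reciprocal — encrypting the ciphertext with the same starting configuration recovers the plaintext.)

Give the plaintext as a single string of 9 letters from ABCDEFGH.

Answer: BEGFBBGFB

Derivation:
Char 1 ('A'): step: R->5, L=3; A->plug->A->R->F->L->D->refl->G->L'->G->R'->B->plug->B
Char 2 ('C'): step: R->6, L=3; C->plug->C->R->D->L->F->refl->H->L'->H->R'->E->plug->E
Char 3 ('F'): step: R->7, L=3; F->plug->F->R->H->L->H->refl->F->L'->D->R'->G->plug->G
Char 4 ('D'): step: R->0, L->4 (L advanced); D->plug->D->R->E->L->C->refl->E->L'->C->R'->F->plug->F
Char 5 ('F'): step: R->1, L=4; F->plug->F->R->C->L->E->refl->C->L'->E->R'->B->plug->B
Char 6 ('C'): step: R->2, L=4; C->plug->C->R->E->L->C->refl->E->L'->C->R'->B->plug->B
Char 7 ('H'): step: R->3, L=4; H->plug->H->R->C->L->E->refl->C->L'->E->R'->G->plug->G
Char 8 ('G'): step: R->4, L=4; G->plug->G->R->B->L->B->refl->A->L'->D->R'->F->plug->F
Char 9 ('G'): step: R->5, L=4; G->plug->G->R->H->L->D->refl->G->L'->G->R'->B->plug->B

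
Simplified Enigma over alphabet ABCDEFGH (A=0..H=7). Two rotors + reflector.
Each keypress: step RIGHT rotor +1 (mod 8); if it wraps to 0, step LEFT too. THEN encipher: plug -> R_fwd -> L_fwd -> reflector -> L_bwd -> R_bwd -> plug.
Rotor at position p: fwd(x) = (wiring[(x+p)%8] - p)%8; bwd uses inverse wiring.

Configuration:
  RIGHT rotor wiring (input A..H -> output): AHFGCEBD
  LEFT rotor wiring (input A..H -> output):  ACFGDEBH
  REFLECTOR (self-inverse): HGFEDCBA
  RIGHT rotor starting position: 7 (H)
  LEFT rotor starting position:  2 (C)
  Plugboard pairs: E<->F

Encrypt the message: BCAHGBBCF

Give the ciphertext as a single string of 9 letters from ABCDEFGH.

Answer: CHDAAEFAB

Derivation:
Char 1 ('B'): step: R->0, L->3 (L advanced); B->plug->B->R->H->L->C->refl->F->L'->F->R'->C->plug->C
Char 2 ('C'): step: R->1, L=3; C->plug->C->R->F->L->F->refl->C->L'->H->R'->H->plug->H
Char 3 ('A'): step: R->2, L=3; A->plug->A->R->D->L->G->refl->B->L'->C->R'->D->plug->D
Char 4 ('H'): step: R->3, L=3; H->plug->H->R->C->L->B->refl->G->L'->D->R'->A->plug->A
Char 5 ('G'): step: R->4, L=3; G->plug->G->R->B->L->A->refl->H->L'->G->R'->A->plug->A
Char 6 ('B'): step: R->5, L=3; B->plug->B->R->E->L->E->refl->D->L'->A->R'->F->plug->E
Char 7 ('B'): step: R->6, L=3; B->plug->B->R->F->L->F->refl->C->L'->H->R'->E->plug->F
Char 8 ('C'): step: R->7, L=3; C->plug->C->R->A->L->D->refl->E->L'->E->R'->A->plug->A
Char 9 ('F'): step: R->0, L->4 (L advanced); F->plug->E->R->C->L->F->refl->C->L'->H->R'->B->plug->B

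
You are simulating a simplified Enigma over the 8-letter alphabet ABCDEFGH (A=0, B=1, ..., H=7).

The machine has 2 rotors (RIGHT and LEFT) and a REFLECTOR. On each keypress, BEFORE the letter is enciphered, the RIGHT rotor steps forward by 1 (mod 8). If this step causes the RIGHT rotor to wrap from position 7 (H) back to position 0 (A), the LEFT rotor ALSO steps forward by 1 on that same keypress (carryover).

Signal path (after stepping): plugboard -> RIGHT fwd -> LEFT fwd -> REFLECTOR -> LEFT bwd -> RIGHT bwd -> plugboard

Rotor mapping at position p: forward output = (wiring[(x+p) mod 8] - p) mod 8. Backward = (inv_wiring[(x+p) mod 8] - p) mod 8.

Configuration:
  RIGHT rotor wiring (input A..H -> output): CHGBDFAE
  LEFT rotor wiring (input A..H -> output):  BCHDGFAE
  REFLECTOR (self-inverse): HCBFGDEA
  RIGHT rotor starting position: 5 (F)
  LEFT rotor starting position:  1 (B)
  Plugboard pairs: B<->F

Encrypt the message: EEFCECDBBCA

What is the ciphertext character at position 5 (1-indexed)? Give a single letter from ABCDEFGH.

Char 1 ('E'): step: R->6, L=1; E->plug->E->R->A->L->B->refl->C->L'->C->R'->A->plug->A
Char 2 ('E'): step: R->7, L=1; E->plug->E->R->C->L->C->refl->B->L'->A->R'->C->plug->C
Char 3 ('F'): step: R->0, L->2 (L advanced); F->plug->B->R->H->L->A->refl->H->L'->G->R'->C->plug->C
Char 4 ('C'): step: R->1, L=2; C->plug->C->R->A->L->F->refl->D->L'->D->R'->G->plug->G
Char 5 ('E'): step: R->2, L=2; E->plug->E->R->G->L->H->refl->A->L'->H->R'->B->plug->F

F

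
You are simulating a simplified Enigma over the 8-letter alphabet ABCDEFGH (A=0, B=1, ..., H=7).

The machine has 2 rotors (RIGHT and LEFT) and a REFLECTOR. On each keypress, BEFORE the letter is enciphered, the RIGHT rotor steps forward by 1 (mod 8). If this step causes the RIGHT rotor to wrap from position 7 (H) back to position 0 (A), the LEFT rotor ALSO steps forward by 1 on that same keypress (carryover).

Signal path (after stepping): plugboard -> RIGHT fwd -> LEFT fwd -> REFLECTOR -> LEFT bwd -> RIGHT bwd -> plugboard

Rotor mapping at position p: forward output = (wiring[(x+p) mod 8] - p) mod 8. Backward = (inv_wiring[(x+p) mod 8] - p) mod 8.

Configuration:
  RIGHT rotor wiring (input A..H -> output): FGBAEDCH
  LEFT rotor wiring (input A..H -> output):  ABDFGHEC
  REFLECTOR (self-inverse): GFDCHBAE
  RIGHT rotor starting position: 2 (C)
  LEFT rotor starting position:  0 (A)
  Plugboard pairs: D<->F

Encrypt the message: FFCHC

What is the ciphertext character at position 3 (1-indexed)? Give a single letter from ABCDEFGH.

Char 1 ('F'): step: R->3, L=0; F->plug->D->R->H->L->C->refl->D->L'->C->R'->F->plug->D
Char 2 ('F'): step: R->4, L=0; F->plug->D->R->D->L->F->refl->B->L'->B->R'->E->plug->E
Char 3 ('C'): step: R->5, L=0; C->plug->C->R->C->L->D->refl->C->L'->H->R'->H->plug->H

H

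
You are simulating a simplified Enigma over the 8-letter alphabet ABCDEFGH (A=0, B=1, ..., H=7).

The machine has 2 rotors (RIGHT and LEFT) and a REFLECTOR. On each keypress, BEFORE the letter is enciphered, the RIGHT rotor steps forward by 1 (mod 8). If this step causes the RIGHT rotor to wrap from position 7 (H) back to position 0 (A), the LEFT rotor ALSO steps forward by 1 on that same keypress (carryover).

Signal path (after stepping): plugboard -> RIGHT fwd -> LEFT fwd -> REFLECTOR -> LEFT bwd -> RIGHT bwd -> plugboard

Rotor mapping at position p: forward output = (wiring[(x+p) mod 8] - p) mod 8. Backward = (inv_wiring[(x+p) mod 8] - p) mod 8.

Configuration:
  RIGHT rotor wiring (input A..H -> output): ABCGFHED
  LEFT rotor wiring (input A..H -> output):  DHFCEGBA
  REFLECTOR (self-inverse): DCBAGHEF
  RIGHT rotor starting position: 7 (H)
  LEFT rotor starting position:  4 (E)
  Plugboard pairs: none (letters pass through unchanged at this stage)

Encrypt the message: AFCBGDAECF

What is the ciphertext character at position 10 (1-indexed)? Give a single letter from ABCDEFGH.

Char 1 ('A'): step: R->0, L->5 (L advanced); A->plug->A->R->A->L->B->refl->C->L'->E->R'->G->plug->G
Char 2 ('F'): step: R->1, L=5; F->plug->F->R->D->L->G->refl->E->L'->B->R'->B->plug->B
Char 3 ('C'): step: R->2, L=5; C->plug->C->R->D->L->G->refl->E->L'->B->R'->F->plug->F
Char 4 ('B'): step: R->3, L=5; B->plug->B->R->C->L->D->refl->A->L'->F->R'->F->plug->F
Char 5 ('G'): step: R->4, L=5; G->plug->G->R->G->L->F->refl->H->L'->H->R'->D->plug->D
Char 6 ('D'): step: R->5, L=5; D->plug->D->R->D->L->G->refl->E->L'->B->R'->G->plug->G
Char 7 ('A'): step: R->6, L=5; A->plug->A->R->G->L->F->refl->H->L'->H->R'->G->plug->G
Char 8 ('E'): step: R->7, L=5; E->plug->E->R->H->L->H->refl->F->L'->G->R'->F->plug->F
Char 9 ('C'): step: R->0, L->6 (L advanced); C->plug->C->R->C->L->F->refl->H->L'->E->R'->G->plug->G
Char 10 ('F'): step: R->1, L=6; F->plug->F->R->D->L->B->refl->C->L'->B->R'->B->plug->B

B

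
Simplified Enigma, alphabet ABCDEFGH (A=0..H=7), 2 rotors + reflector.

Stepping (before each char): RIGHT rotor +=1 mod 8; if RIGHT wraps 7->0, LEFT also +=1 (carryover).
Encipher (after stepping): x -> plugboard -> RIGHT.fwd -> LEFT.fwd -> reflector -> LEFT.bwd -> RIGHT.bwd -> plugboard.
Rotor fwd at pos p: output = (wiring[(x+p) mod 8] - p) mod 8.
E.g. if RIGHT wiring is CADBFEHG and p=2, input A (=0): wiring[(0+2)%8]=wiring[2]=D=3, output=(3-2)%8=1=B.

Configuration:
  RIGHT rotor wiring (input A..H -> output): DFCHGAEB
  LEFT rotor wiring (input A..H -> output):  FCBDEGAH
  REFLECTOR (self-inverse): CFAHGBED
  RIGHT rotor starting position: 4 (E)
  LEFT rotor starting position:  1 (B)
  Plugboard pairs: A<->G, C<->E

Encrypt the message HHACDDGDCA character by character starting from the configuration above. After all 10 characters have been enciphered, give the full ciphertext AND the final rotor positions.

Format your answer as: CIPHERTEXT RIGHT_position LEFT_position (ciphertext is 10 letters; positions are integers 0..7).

Char 1 ('H'): step: R->5, L=1; H->plug->H->R->B->L->A->refl->C->L'->C->R'->G->plug->A
Char 2 ('H'): step: R->6, L=1; H->plug->H->R->C->L->C->refl->A->L'->B->R'->F->plug->F
Char 3 ('A'): step: R->7, L=1; A->plug->G->R->B->L->A->refl->C->L'->C->R'->A->plug->G
Char 4 ('C'): step: R->0, L->2 (L advanced); C->plug->E->R->G->L->D->refl->H->L'->A->R'->F->plug->F
Char 5 ('D'): step: R->1, L=2; D->plug->D->R->F->L->F->refl->B->L'->B->R'->B->plug->B
Char 6 ('D'): step: R->2, L=2; D->plug->D->R->G->L->D->refl->H->L'->A->R'->A->plug->G
Char 7 ('G'): step: R->3, L=2; G->plug->A->R->E->L->G->refl->E->L'->D->R'->B->plug->B
Char 8 ('D'): step: R->4, L=2; D->plug->D->R->F->L->F->refl->B->L'->B->R'->F->plug->F
Char 9 ('C'): step: R->5, L=2; C->plug->E->R->A->L->H->refl->D->L'->G->R'->D->plug->D
Char 10 ('A'): step: R->6, L=2; A->plug->G->R->A->L->H->refl->D->L'->G->R'->A->plug->G
Final: ciphertext=AFGFBGBFDG, RIGHT=6, LEFT=2

Answer: AFGFBGBFDG 6 2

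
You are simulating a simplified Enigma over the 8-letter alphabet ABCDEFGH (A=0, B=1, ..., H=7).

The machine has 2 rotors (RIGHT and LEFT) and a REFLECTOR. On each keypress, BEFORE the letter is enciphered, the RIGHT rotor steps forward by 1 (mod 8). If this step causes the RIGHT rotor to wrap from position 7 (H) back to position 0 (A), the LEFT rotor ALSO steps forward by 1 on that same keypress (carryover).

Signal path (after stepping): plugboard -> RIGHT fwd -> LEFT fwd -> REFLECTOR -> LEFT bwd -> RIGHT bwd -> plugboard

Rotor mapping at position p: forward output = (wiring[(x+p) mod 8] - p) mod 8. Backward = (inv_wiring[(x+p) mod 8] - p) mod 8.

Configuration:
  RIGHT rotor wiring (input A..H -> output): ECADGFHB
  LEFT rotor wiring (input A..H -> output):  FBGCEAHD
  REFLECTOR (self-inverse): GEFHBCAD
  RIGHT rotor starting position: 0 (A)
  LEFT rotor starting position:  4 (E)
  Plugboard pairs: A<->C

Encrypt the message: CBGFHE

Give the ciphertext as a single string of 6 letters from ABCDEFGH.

Answer: EACDAB

Derivation:
Char 1 ('C'): step: R->1, L=4; C->plug->A->R->B->L->E->refl->B->L'->E->R'->E->plug->E
Char 2 ('B'): step: R->2, L=4; B->plug->B->R->B->L->E->refl->B->L'->E->R'->C->plug->A
Char 3 ('G'): step: R->3, L=4; G->plug->G->R->H->L->G->refl->A->L'->A->R'->A->plug->C
Char 4 ('F'): step: R->4, L=4; F->plug->F->R->G->L->C->refl->F->L'->F->R'->D->plug->D
Char 5 ('H'): step: R->5, L=4; H->plug->H->R->B->L->E->refl->B->L'->E->R'->C->plug->A
Char 6 ('E'): step: R->6, L=4; E->plug->E->R->C->L->D->refl->H->L'->D->R'->B->plug->B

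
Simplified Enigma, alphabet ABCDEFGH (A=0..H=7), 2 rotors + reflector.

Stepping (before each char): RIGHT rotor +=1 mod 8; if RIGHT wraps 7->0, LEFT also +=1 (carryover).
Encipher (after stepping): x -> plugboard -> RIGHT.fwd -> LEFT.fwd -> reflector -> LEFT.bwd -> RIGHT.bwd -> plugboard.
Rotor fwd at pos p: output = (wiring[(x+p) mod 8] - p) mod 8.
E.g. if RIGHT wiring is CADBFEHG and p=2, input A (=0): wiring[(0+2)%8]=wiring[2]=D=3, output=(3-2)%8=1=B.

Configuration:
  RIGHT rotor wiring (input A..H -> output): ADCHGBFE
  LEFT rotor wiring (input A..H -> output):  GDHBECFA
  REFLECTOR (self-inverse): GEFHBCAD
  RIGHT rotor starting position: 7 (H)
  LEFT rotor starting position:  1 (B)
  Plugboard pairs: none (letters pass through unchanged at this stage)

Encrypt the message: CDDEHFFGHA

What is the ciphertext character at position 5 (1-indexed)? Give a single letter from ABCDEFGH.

Char 1 ('C'): step: R->0, L->2 (L advanced); C->plug->C->R->C->L->C->refl->F->L'->A->R'->A->plug->A
Char 2 ('D'): step: R->1, L=2; D->plug->D->R->F->L->G->refl->A->L'->D->R'->G->plug->G
Char 3 ('D'): step: R->2, L=2; D->plug->D->R->H->L->B->refl->E->L'->G->R'->G->plug->G
Char 4 ('E'): step: R->3, L=2; E->plug->E->R->B->L->H->refl->D->L'->E->R'->A->plug->A
Char 5 ('H'): step: R->4, L=2; H->plug->H->R->D->L->A->refl->G->L'->F->R'->B->plug->B

B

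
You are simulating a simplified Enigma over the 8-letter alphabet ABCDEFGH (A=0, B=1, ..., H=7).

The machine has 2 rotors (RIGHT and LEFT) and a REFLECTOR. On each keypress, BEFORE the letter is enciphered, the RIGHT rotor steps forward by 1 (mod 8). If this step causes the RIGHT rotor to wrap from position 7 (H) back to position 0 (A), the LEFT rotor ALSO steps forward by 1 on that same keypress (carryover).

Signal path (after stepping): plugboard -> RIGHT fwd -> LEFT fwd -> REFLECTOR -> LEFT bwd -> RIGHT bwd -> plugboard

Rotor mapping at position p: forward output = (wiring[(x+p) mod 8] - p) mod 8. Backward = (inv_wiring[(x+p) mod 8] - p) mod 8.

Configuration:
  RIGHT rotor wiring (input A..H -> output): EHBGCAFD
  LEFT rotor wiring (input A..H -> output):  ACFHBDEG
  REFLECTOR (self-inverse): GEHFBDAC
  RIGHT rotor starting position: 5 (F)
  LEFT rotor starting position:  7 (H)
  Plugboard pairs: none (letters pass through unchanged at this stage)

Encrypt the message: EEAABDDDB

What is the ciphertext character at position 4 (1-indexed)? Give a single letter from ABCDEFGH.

Char 1 ('E'): step: R->6, L=7; E->plug->E->R->D->L->G->refl->A->L'->E->R'->G->plug->G
Char 2 ('E'): step: R->7, L=7; E->plug->E->R->H->L->F->refl->D->L'->C->R'->D->plug->D
Char 3 ('A'): step: R->0, L->0 (L advanced); A->plug->A->R->E->L->B->refl->E->L'->G->R'->D->plug->D
Char 4 ('A'): step: R->1, L=0; A->plug->A->R->G->L->E->refl->B->L'->E->R'->F->plug->F

F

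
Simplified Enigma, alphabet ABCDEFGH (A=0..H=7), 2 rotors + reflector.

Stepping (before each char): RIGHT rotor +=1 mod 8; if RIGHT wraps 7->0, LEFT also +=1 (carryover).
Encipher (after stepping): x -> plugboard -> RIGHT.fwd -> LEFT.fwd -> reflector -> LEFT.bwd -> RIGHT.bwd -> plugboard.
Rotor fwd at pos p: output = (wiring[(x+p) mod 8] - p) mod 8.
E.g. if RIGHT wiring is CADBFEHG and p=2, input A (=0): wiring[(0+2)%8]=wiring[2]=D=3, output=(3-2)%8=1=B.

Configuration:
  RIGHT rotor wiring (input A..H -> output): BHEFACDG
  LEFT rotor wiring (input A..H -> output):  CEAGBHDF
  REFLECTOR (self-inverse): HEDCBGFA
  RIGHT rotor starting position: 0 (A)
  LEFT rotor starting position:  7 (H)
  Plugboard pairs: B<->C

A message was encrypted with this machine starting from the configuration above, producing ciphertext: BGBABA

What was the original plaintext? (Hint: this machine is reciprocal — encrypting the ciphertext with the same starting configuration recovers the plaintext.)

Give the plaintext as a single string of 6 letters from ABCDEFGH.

Char 1 ('B'): step: R->1, L=7; B->plug->C->R->E->L->H->refl->A->L'->G->R'->A->plug->A
Char 2 ('G'): step: R->2, L=7; G->plug->G->R->H->L->E->refl->B->L'->D->R'->B->plug->C
Char 3 ('B'): step: R->3, L=7; B->plug->C->R->H->L->E->refl->B->L'->D->R'->E->plug->E
Char 4 ('A'): step: R->4, L=7; A->plug->A->R->E->L->H->refl->A->L'->G->R'->B->plug->C
Char 5 ('B'): step: R->5, L=7; B->plug->C->R->B->L->D->refl->C->L'->F->R'->A->plug->A
Char 6 ('A'): step: R->6, L=7; A->plug->A->R->F->L->C->refl->D->L'->B->R'->D->plug->D

Answer: ACECAD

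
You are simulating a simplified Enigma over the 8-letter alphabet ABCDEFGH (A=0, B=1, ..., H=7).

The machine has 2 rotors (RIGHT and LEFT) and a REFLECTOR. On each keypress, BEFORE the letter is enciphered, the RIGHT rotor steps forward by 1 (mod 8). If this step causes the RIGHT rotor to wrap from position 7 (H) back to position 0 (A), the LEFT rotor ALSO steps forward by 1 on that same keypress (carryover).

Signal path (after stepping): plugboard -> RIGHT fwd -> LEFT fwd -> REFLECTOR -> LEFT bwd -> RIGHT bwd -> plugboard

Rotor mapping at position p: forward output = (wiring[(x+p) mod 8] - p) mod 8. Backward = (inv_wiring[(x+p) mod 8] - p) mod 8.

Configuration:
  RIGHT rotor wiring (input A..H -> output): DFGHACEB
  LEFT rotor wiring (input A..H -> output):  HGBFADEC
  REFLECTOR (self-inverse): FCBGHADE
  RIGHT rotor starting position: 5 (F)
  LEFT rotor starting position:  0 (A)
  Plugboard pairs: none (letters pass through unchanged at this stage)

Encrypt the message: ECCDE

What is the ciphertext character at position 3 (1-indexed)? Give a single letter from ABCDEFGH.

Char 1 ('E'): step: R->6, L=0; E->plug->E->R->A->L->H->refl->E->L'->G->R'->A->plug->A
Char 2 ('C'): step: R->7, L=0; C->plug->C->R->G->L->E->refl->H->L'->A->R'->E->plug->E
Char 3 ('C'): step: R->0, L->1 (L advanced); C->plug->C->R->G->L->B->refl->C->L'->E->R'->G->plug->G

G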